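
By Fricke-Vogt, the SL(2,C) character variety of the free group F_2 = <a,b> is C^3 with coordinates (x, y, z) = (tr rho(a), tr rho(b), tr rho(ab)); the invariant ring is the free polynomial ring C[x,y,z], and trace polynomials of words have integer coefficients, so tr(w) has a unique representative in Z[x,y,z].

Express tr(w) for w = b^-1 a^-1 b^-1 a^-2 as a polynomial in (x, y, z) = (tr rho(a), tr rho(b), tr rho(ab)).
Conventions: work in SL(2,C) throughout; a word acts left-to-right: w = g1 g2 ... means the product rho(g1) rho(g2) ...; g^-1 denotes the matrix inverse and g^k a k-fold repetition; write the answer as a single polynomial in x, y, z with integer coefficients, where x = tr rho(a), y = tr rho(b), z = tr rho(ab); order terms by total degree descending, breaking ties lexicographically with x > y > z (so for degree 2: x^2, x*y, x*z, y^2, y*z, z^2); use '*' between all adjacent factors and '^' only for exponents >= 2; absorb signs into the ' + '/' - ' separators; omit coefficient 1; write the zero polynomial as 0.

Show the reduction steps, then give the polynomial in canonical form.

trace(a^-1) = trace(a) = x
trace(a^-1 b) = trace(b) trace(a) - trace(b a) = x*y - z
apply: trace(b^-1 a^-1) = trace(a^-1) trace(b) - trace(a^-1 b) = z
use: trace(a^-1 b^-1 a^-1) = trace(b^-1 a^-1) trace(a) - trace(b^-1) = x*z - y
trace(a^-1 b a^-1) = trace(b a^-1) trace(a) - trace(b) = x^2*y - x*z - y
trace(b^2) = trace(b) trace(b) - trace(1) = y^2 - 2
trace(b^2 a) = trace(b) trace(a b) - trace(a) = y*z - x
use: trace(b a^-1 b) = trace(b^2) trace(a) - trace(b^2 a) = x*y^2 - y*z - x
trace(b a b a) = trace(a b) trace(a b) - trace(1)   [split at repeated a] = z^2 - 2
trace(b a^-1 b a) = trace(b a b) trace(a) - trace(b a b a) = x*y*z - x^2 - z^2 + 2
trace(a^-1 b a^-1 b) = trace(b a^-1 b) trace(a) - trace(b a^-1 b a) = x^2*y^2 - 2*x*y*z + z^2 - 2
use: trace(a^-1 b^-1 a^-1 b) = trace(a^-1 b a^-1) trace(b) - trace(a^-1 b a^-1 b) = x*y*z - y^2 - z^2 + 2
trace(a^-1 b^-1 a^-1 b^-1) = trace(a^-1 b^-1 a^-1) trace(b) - trace(a^-1 b^-1 a^-1 b) = z^2 - 2
trace(b^-1 a^-1 b^-1 a^-2) = trace(a^-1 b^-1 a^-1 b^-1) trace(a) - trace(a^-1 b^-1 a^-1 b^-1 a) = x*z^2 - y*z - x

x*z^2 - y*z - x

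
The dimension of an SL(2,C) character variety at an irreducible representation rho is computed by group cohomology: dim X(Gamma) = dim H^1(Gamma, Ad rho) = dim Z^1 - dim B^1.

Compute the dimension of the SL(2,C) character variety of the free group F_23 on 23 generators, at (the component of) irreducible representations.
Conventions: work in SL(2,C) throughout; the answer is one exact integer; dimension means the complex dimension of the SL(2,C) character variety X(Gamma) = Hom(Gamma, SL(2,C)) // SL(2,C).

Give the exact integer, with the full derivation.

66

Gamma = F_23 has 23 generators and no relators.
So Z^1 = (sl_2)^23 in full: dim Z^1 = 69.
dim B^1 = 3: the coboundary map is injective because an irreducible image has centralizer 0 in sl_2.
dim H^1 = 69 - 3 = 66, which is dim X.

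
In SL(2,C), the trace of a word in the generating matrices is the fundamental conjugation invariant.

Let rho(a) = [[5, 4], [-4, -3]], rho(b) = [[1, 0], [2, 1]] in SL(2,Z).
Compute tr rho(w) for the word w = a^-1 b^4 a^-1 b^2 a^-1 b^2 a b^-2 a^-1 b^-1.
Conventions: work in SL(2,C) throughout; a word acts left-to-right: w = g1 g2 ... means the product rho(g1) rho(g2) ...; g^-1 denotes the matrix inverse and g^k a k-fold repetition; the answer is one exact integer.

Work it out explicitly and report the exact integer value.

1068938

rho(a^-1) = [[-3, -4], [4, 5]]
... * rho(b) = [[1, 0], [2, 1]]  ->  [[-11, -4], [14, 5]]
... * rho(b) = [[1, 0], [2, 1]]  ->  [[-19, -4], [24, 5]]
... * rho(b) = [[1, 0], [2, 1]]  ->  [[-27, -4], [34, 5]]
... * rho(b) = [[1, 0], [2, 1]]  ->  [[-35, -4], [44, 5]]
... * rho(a^-1) = [[-3, -4], [4, 5]]  ->  [[89, 120], [-112, -151]]
... * rho(b) = [[1, 0], [2, 1]]  ->  [[329, 120], [-414, -151]]
... * rho(b) = [[1, 0], [2, 1]]  ->  [[569, 120], [-716, -151]]
... * rho(a^-1) = [[-3, -4], [4, 5]]  ->  [[-1227, -1676], [1544, 2109]]
... * rho(b) = [[1, 0], [2, 1]]  ->  [[-4579, -1676], [5762, 2109]]
... * rho(b) = [[1, 0], [2, 1]]  ->  [[-7931, -1676], [9980, 2109]]
... * rho(a) = [[5, 4], [-4, -3]]  ->  [[-32951, -26696], [41464, 33593]]
... * rho(b^-1) = [[1, 0], [-2, 1]]  ->  [[20441, -26696], [-25722, 33593]]
... * rho(b^-1) = [[1, 0], [-2, 1]]  ->  [[73833, -26696], [-92908, 33593]]
... * rho(a^-1) = [[-3, -4], [4, 5]]  ->  [[-328283, -428812], [413096, 539597]]
... * rho(b^-1) = [[1, 0], [-2, 1]]  ->  [[529341, -428812], [-666098, 539597]]
tr = 529341 + 539597 = 1068938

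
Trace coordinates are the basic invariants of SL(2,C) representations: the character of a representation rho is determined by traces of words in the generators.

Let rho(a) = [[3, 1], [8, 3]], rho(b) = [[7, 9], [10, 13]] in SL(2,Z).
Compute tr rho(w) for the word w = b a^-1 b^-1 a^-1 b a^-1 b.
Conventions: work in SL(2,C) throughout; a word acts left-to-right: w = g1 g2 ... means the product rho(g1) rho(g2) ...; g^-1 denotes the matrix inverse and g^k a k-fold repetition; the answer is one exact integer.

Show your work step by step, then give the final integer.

rho(b) = [[7, 9], [10, 13]]
... * rho(a^-1) = [[3, -1], [-8, 3]]  ->  [[-51, 20], [-74, 29]]
... * rho(b^-1) = [[13, -9], [-10, 7]]  ->  [[-863, 599], [-1252, 869]]
... * rho(a^-1) = [[3, -1], [-8, 3]]  ->  [[-7381, 2660], [-10708, 3859]]
... * rho(b) = [[7, 9], [10, 13]]  ->  [[-25067, -31849], [-36366, -46205]]
... * rho(a^-1) = [[3, -1], [-8, 3]]  ->  [[179591, -70480], [260542, -102249]]
... * rho(b) = [[7, 9], [10, 13]]  ->  [[552337, 700079], [801304, 1015641]]
tr = 552337 + 1015641 = 1567978

1567978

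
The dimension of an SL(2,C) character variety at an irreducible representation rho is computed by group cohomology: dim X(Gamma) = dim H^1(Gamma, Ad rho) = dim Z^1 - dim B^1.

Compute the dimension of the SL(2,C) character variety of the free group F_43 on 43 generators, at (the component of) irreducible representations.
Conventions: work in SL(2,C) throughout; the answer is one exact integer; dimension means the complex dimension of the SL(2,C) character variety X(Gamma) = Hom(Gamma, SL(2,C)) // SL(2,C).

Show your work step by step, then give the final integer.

The free group F_43: 43 generators, no relators.
A cocycle picks one sl_2 vector per generator freely, giving dim Z^1 = 3*43 = 129.
At an irreducible rho the centralizer of the image in sl_2 is 0, so the coboundary map sl_2 -> Z^1 is injective: dim B^1 = 3.
dim H^1 = 129 - 3 = 126, which is dim X.

126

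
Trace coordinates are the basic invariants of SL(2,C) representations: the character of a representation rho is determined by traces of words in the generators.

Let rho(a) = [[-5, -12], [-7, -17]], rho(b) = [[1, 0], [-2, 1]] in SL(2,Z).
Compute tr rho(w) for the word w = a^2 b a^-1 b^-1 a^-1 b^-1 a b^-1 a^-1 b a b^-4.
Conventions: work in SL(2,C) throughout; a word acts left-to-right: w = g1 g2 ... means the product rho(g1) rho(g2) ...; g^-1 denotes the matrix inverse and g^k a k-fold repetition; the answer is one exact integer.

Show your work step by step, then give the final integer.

1725657842

rho(a) = [[-5, -12], [-7, -17]]
... * rho(a) = [[-5, -12], [-7, -17]]  ->  [[109, 264], [154, 373]]
... * rho(b) = [[1, 0], [-2, 1]]  ->  [[-419, 264], [-592, 373]]
... * rho(a^-1) = [[-17, 12], [7, -5]]  ->  [[8971, -6348], [12675, -8969]]
... * rho(b^-1) = [[1, 0], [2, 1]]  ->  [[-3725, -6348], [-5263, -8969]]
... * rho(a^-1) = [[-17, 12], [7, -5]]  ->  [[18889, -12960], [26688, -18311]]
... * rho(b^-1) = [[1, 0], [2, 1]]  ->  [[-7031, -12960], [-9934, -18311]]
... * rho(a) = [[-5, -12], [-7, -17]]  ->  [[125875, 304692], [177847, 430495]]
... * rho(b^-1) = [[1, 0], [2, 1]]  ->  [[735259, 304692], [1038837, 430495]]
... * rho(a^-1) = [[-17, 12], [7, -5]]  ->  [[-10366559, 7299648], [-14646764, 10313569]]
... * rho(b) = [[1, 0], [-2, 1]]  ->  [[-24965855, 7299648], [-35273902, 10313569]]
... * rho(a) = [[-5, -12], [-7, -17]]  ->  [[73731739, 175496244], [104174527, 247956151]]
... * rho(b^-1) = [[1, 0], [2, 1]]  ->  [[424724227, 175496244], [600086829, 247956151]]
... * rho(b^-1) = [[1, 0], [2, 1]]  ->  [[775716715, 175496244], [1095999131, 247956151]]
... * rho(b^-1) = [[1, 0], [2, 1]]  ->  [[1126709203, 175496244], [1591911433, 247956151]]
... * rho(b^-1) = [[1, 0], [2, 1]]  ->  [[1477701691, 175496244], [2087823735, 247956151]]
tr = 1477701691 + 247956151 = 1725657842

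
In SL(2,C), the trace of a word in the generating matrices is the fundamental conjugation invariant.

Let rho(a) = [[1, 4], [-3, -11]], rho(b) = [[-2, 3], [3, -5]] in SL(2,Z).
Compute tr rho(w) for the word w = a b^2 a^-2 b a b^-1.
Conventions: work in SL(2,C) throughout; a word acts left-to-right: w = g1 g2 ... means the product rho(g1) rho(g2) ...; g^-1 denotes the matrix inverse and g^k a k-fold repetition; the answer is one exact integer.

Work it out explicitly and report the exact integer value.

rho(a) = [[1, 4], [-3, -11]]
... * rho(b) = [[-2, 3], [3, -5]]  ->  [[10, -17], [-27, 46]]
... * rho(b) = [[-2, 3], [3, -5]]  ->  [[-71, 115], [192, -311]]
... * rho(a^-1) = [[-11, -4], [3, 1]]  ->  [[1126, 399], [-3045, -1079]]
... * rho(a^-1) = [[-11, -4], [3, 1]]  ->  [[-11189, -4105], [30258, 11101]]
... * rho(b) = [[-2, 3], [3, -5]]  ->  [[10063, -13042], [-27213, 35269]]
... * rho(a) = [[1, 4], [-3, -11]]  ->  [[49189, 183714], [-133020, -496811]]
... * rho(b^-1) = [[-5, -3], [-3, -2]]  ->  [[-797087, -514995], [2155533, 1392682]]
tr = -797087 + 1392682 = 595595

595595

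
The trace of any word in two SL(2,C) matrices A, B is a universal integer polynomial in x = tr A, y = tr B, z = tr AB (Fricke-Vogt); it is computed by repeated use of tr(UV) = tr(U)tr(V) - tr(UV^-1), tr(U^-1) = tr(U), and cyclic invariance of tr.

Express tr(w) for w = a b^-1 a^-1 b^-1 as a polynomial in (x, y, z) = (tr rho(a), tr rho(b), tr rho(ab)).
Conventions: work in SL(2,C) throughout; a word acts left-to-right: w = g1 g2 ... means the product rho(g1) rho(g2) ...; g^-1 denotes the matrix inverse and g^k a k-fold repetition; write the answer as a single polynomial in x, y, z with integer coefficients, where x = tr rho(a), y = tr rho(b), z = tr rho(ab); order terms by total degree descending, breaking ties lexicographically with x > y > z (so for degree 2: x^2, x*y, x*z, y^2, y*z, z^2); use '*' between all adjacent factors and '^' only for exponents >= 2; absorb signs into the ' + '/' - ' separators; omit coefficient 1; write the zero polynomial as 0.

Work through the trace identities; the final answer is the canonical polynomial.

tr(b^-1) = tr(b) = y
tr(b a b) = tr(b) * tr(a b) - tr(a) = y*z - x
tr(b a b a) = tr(a b) * tr(a b) - tr(1)   [split at repeated a] = z^2 - 2
tr(a^-1 b a b) = tr(b a b) * tr(a) - tr(b a b a) = x*y*z - x^2 - z^2 + 2
tr(a b^-1 a^-1 b) = tr(a^-1 b a) * tr(b) - tr(a^-1 b a b) = -x*y*z + x^2 + y^2 + z^2 - 2
tr(a b^-1 a^-1 b^-1) = tr(a b^-1 a^-1) * tr(b) - tr(a b^-1 a^-1 b) = x*y*z - x^2 - z^2 + 2

x*y*z - x^2 - z^2 + 2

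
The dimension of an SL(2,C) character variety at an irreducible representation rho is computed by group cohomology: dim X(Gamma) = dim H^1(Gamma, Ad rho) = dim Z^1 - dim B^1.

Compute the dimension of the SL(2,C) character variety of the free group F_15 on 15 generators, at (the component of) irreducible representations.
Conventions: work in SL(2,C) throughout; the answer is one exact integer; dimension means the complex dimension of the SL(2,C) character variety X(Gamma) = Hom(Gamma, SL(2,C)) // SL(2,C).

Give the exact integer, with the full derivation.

Gamma = F_15 has 15 generators and no relators.
A cocycle picks one sl_2 vector per generator freely, giving dim Z^1 = 3*15 = 45.
At an irreducible rho the centralizer of the image in sl_2 is 0, so the coboundary map sl_2 -> Z^1 is injective: dim B^1 = 3.
dim X = dim H^1 = dim Z^1 - dim B^1 = 45 - 3 = 42.

42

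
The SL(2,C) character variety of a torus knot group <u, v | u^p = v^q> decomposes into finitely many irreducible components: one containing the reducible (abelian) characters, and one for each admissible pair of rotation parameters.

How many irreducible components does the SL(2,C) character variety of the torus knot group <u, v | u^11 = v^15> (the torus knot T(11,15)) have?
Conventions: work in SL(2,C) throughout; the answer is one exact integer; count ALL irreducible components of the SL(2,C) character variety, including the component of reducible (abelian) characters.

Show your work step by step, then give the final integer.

71

For T(11,15): irreducibility forces the central element u^11 = v^15 to one of +I, -I.
So on each irreducible component the traces are pinned: tr(u) = 2*cos(pi*alpha/11) with 1 <= alpha <= 10, tr(v) = 2*cos(pi*beta/15) with 1 <= beta <= 14.
The two central values (-1)^alpha I and (-1)^beta I must be the same matrix, so alpha and beta share a parity.
Enumerate parity-matched pairs: 5*7 odd-odd plus 5*7 even-even gives 70.
components with irreducible characters: 70; plus the single component of reducible (abelian) characters: total 71.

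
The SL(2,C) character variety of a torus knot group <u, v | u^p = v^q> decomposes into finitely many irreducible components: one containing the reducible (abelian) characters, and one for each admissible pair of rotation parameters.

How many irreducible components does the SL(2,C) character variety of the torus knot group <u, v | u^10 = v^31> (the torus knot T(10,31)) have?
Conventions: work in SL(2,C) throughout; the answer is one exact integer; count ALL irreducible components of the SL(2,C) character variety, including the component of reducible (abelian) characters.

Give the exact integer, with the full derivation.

Gamma = < u, v | u^10 = v^31 > (torus knot T(10,31)); the central element u^10 = v^31 acts as +I or -I in any irreducible SL(2,C) representation.
This locks tr(u) to 2*cos(pi*alpha/10), alpha in 1..9, and tr(v) to 2*cos(pi*beta/31), beta in 1..30, on each component of irreducible characters.
Consistency of u^10 = (-1)^alpha I with v^31 = (-1)^beta I forces alpha = beta (mod 2).
count pairs: odd alpha (5 choices) x odd beta (15), plus even alpha (4) x even beta (15): 5*15 + 4*15 = 135.
Total: 135 irreducible-character components + 1 reducible (abelian) component = 136.

136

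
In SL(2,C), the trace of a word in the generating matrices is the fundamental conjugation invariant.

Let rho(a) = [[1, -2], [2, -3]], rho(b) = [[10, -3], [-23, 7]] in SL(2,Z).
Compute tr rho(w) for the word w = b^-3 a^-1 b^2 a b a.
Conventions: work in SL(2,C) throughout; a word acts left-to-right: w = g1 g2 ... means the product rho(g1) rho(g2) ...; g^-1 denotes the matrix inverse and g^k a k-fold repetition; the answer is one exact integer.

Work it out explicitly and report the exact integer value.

300438142

rho(b^-1) = [[7, 3], [23, 10]]
... * rho(b^-1) = [[7, 3], [23, 10]]  ->  [[118, 51], [391, 169]]
... * rho(b^-1) = [[7, 3], [23, 10]]  ->  [[1999, 864], [6624, 2863]]
... * rho(a^-1) = [[-3, 2], [-2, 1]]  ->  [[-7725, 4862], [-25598, 16111]]
... * rho(b) = [[10, -3], [-23, 7]]  ->  [[-189076, 57209], [-626533, 189571]]
... * rho(b) = [[10, -3], [-23, 7]]  ->  [[-3206567, 967691], [-10625463, 3206596]]
... * rho(a) = [[1, -2], [2, -3]]  ->  [[-1271185, 3510061], [-4212271, 11631138]]
... * rho(b) = [[10, -3], [-23, 7]]  ->  [[-93443253, 28383982], [-309638884, 94054779]]
... * rho(a) = [[1, -2], [2, -3]]  ->  [[-36675289, 101734560], [-121529326, 337113431]]
tr = -36675289 + 337113431 = 300438142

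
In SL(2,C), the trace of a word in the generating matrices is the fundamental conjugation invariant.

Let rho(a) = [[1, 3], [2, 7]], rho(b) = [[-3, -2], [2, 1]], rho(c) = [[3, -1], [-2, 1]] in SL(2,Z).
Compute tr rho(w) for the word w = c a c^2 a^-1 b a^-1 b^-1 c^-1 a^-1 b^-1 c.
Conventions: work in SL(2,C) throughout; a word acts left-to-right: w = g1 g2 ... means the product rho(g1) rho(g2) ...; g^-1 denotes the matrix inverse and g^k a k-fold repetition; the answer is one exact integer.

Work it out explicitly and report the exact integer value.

rho(c) = [[3, -1], [-2, 1]]
... * rho(a) = [[1, 3], [2, 7]]  ->  [[1, 2], [0, 1]]
... * rho(c) = [[3, -1], [-2, 1]]  ->  [[-1, 1], [-2, 1]]
... * rho(c) = [[3, -1], [-2, 1]]  ->  [[-5, 2], [-8, 3]]
... * rho(a^-1) = [[7, -3], [-2, 1]]  ->  [[-39, 17], [-62, 27]]
... * rho(b) = [[-3, -2], [2, 1]]  ->  [[151, 95], [240, 151]]
... * rho(a^-1) = [[7, -3], [-2, 1]]  ->  [[867, -358], [1378, -569]]
... * rho(b^-1) = [[1, 2], [-2, -3]]  ->  [[1583, 2808], [2516, 4463]]
... * rho(c^-1) = [[1, 1], [2, 3]]  ->  [[7199, 10007], [11442, 15905]]
... * rho(a^-1) = [[7, -3], [-2, 1]]  ->  [[30379, -11590], [48284, -18421]]
... * rho(b^-1) = [[1, 2], [-2, -3]]  ->  [[53559, 95528], [85126, 151831]]
... * rho(c) = [[3, -1], [-2, 1]]  ->  [[-30379, 41969], [-48284, 66705]]
tr = -30379 + 66705 = 36326

36326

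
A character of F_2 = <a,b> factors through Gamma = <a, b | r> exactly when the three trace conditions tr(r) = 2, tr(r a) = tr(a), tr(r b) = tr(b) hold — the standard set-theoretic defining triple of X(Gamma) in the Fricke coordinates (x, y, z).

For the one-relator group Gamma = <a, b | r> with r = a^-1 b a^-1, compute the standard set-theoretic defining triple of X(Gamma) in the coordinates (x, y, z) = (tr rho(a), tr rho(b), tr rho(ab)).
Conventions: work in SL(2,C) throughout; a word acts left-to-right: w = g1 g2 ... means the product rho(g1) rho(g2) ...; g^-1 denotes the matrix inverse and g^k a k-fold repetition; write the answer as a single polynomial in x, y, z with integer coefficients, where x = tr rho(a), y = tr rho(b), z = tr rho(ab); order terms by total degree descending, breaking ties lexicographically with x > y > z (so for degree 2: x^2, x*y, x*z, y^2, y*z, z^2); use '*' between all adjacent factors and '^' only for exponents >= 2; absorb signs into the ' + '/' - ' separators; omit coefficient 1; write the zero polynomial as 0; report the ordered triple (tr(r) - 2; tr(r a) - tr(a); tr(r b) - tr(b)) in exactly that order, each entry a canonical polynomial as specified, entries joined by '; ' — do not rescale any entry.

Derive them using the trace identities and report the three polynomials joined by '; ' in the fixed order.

tr(b a^-1) = tr(b)*tr(a) - tr(b a)   [inverse elimination on a] = x*y - z
and tr(a^-1 b a^-1) = tr(b a^-1)*tr(a) - tr(b)   [inverse elimination on a] = x^2*y - x*z - y
and tr(b^2) = tr(b)*tr(b) - tr(1) = y^2 - 2
tr(b^2 a) = tr(b)*tr(a b) - tr(a) = y*z - x
next, tr(b a^-1 b) = tr(b^2)*tr(a) - tr(b^2 a) = x*y^2 - y*z - x
tr(b a b a) = tr(a b)*tr(a b) - tr(1) = z^2 - 2
and tr(b a^-1 b a) = tr(b a b)*tr(a) - tr(b a b a) = x*y*z - x^2 - z^2 + 2
tr(a^-1 b a^-1 b) = tr(b a^-1 b)*tr(a) - tr(b a^-1 b a) = x^2*y^2 - 2*x*y*z + z^2 - 2
assemble the triple (tr(r) - 2; tr(r a) - x; tr(r b) - y)

x^2*y - x*z - y - 2; x*y - x - z; x^2*y^2 - 2*x*y*z + z^2 - y - 2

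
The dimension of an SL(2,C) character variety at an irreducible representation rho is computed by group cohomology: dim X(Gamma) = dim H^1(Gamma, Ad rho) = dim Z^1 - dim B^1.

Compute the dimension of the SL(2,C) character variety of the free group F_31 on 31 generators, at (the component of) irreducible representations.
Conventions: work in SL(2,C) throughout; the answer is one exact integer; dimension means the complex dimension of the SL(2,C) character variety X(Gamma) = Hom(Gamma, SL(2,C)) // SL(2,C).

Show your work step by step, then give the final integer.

Gamma = F_31 has 31 generators and no relators.
Z^1(Gamma, Ad rho) = (sl_2)^31: a cocycle is a free choice of one sl_2 vector per generator, so dim Z^1 = 3*31 = 93.
Irreducibility makes the coboundary map sl_2 -> Z^1 injective (trivial centralizer), so dim B^1 = 3.
dim X = dim H^1 = dim Z^1 - dim B^1 = 93 - 3 = 90.

90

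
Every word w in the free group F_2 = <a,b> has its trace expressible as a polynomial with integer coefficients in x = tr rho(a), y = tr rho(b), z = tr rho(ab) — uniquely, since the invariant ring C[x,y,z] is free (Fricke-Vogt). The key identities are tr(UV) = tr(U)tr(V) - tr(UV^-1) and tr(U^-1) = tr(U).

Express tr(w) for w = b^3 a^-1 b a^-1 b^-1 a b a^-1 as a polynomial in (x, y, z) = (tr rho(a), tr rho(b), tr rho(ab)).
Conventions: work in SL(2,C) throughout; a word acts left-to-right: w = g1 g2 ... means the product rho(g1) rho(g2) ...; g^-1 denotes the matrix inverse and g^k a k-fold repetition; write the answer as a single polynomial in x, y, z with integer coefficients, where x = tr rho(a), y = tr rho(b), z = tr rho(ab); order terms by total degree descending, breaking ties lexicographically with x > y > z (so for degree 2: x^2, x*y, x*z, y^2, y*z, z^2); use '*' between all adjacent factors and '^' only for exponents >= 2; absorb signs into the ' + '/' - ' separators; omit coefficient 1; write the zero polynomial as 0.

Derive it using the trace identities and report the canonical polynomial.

tr(b^2) = tr(b) * tr(b) - tr(1) = y^2 - 2
so tr(b^3) = tr(b) * tr(b^2) - tr(b) = y^3 - 3*y
tr(b^4) = tr(b) * tr(b^3) - tr(b^2) = y^4 - 4*y^2 + 2
tr(a b^2) = tr(b) * tr(a b) - tr(a) = y*z - x
tr(b^2 a b) = tr(b) * tr(a b^2) - tr(a b) = y^2*z - x*y - z
reduce: tr(b^4 a) = tr(b) * tr(b^2 a b) - tr(b^2 a) = y^3*z - x*y^2 - 2*y*z + x
tr(b a^-1 b^3) = tr(b^4) * tr(a) - tr(b^4 a) = x*y^4 - y^3*z - 3*x*y^2 + 2*y*z + x
reduce: tr(b^5 a) = tr(b) * tr(b a b^3) - tr(b a b^2) = y^4*z - x*y^3 - 3*y^2*z + 2*x*y + z
tr(b^5) = tr(b) * tr(b^4) - tr(b^3) = y^5 - 5*y^3 + 5*y
tr(b a^2 b^4) = tr(a) * tr(b^5 a) - tr(b^5) = x*y^4*z - x^2*y^3 - y^5 - 3*x*y^2*z + 2*x^2*y + 5*y^3 + x*z - 5*y
tr(a b a b) = tr(a b) * tr(a b) - tr(1) = z^2 - 2
reduce: tr(a b a) = tr(a) * tr(b a) - tr(b) = x*z - y
tr(b a b a b) = tr(b) * tr(a b a b) - tr(a b a) = y*z^2 - x*z - y
tr(a b a b^3) = tr(b) * tr(b a b a b) - tr(b a b a) = y^2*z^2 - x*y*z - y^2 - z^2 + 2
reduce: tr(b^4 a b a) = tr(b) * tr(a b a b^3) - tr(a b a b^2) = y^3*z^2 - x*y^2*z - y^3 - 2*y*z^2 + x*z + 3*y
reduce: tr(b a^2 b^4 a) = tr(a) * tr(b^4 a b a) - tr(b^4 a b) = x*y^3*z^2 - x^2*y^2*z - y^4*z - 2*x*y*z^2 + x^2*z + 3*y^2*z + x*y - z
tr(b^3 a^-1 b a^2 b) = tr(b a^2 b^4) * tr(a) - tr(b a^2 b^4 a) = x^2*y^4*z - x^3*y^3 - x*y^5 - x*y^3*z^2 - 2*x^2*y^2*z + y^4*z + 2*x^3*y + 5*x*y^3 + 2*x*y*z^2 - 3*y^2*z - 6*x*y + z
tr(b a^2 b a b^3) = tr(a) * tr(b a b^4 a) - tr(b a b^4) = x*y^3*z^2 - x^2*y^2*z - y^4*z - 2*x*y*z^2 + x^2*z + 3*y^2*z + x*y - z
tr(a b a b a b) = tr(b a) * tr(b a b a) - tr(b^-1 a^-1) = z^3 - 3*z
so tr(a b a b a) = tr(a) * tr(b a b a) - tr(b a b) = x*z^2 - y*z - x
tr(b a b^2 a b a) = tr(b) * tr(a b a b a b) - tr(a b a b a) = y*z^3 - x*z^2 - 2*y*z + x
tr(a^2) = tr(a) * tr(a) - tr(1) = x^2 - 2
so tr(a b^2 a) = tr(b) * tr(a^2 b) - tr(a^2) = x*y*z - x^2 - y^2 + 2
tr(b a b^2 a b) = tr(b) * tr(a b^2 a b) - tr(a b^2 a) = y^2*z^2 - 2*x*y*z + x^2 - 2
reduce: tr(a b a^2 b a b^2) = tr(a) * tr(b a b^2 a b a) - tr(b a b^2 a b) = x*y*z^3 - x^2*z^2 - y^2*z^2 + 2
tr(a b a^2 b a b) = tr(a) * tr(b a b a b a) - tr(b a b a b) = x*z^3 - y*z^2 - 2*x*z + y
so tr(b a^2 b a b^3 a) = tr(b) * tr(a b a^2 b a b^2) - tr(a b a^2 b a b) = x*y^2*z^3 - x^2*y*z^2 - y^3*z^2 - x*z^3 + y*z^2 + 2*x*z + y
so tr(b^3 a^-1 b a^2 b a) = tr(b a^2 b a b^3) * tr(a) - tr(b a^2 b a b^3 a) = x^2*y^3*z^2 - x^3*y^2*z - x*y^4*z - x*y^2*z^3 - x^2*y*z^2 + y^3*z^2 + x^3*z + 3*x*y^2*z + x*z^3 + x^2*y - y*z^2 - 3*x*z - y
tr(a b a^-1 b^3 a^-1 b a) = tr(b^3 a^-1 b a^2 b) * tr(a) - tr(b^3 a^-1 b a^2 b a) = x^3*y^4*z - x^4*y^3 - x^2*y^5 - 2*x^2*y^3*z^2 - x^3*y^2*z + 2*x*y^4*z + x*y^2*z^3 + 2*x^4*y + 5*x^2*y^3 + 3*x^2*y*z^2 - y^3*z^2 - x^3*z - 6*x*y^2*z - x*z^3 - 7*x^2*y + y*z^2 + 4*x*z + y
tr(b a b a b^4) = tr(b) * tr(b^3 a b a b) - tr(b^3 a b a) = y^4*z^2 - x*y^3*z - y^4 - 3*y^2*z^2 + 2*x*y*z + 4*y^2 + z^2 - 2
tr(a b a b a b^3) = tr(b) * tr(a b a b a b^2) - tr(a b a b a b) = y^2*z^3 - x*y*z^2 - 2*y^2*z - z^3 + x*y + 3*z
tr(b a b a b^4 a) = tr(b) * tr(a b a b a b^3) - tr(a b a b a b^2) = y^3*z^3 - x*y^2*z^2 - 2*y^3*z - 2*y*z^3 + x*y^2 + x*z^2 + 5*y*z - x
reduce: tr(b^3 a^-1 b a b a b) = tr(b a b a b^4) * tr(a) - tr(b a b a b^4 a) = x*y^4*z^2 - x^2*y^3*z - y^3*z^3 - x*y^4 - 2*x*y^2*z^2 + 2*x^2*y*z + 2*y^3*z + 2*y*z^3 + 3*x*y^2 - 5*y*z - x
tr(a b a b a b a b) = tr(a b a b) * tr(a b a b) - tr(1) = z^4 - 4*z^2 + 2
tr(a b a b a b a b^2) = tr(b) * tr(a b a b a b a b) - tr(a b a b a b a) = y*z^4 - x*z^3 - 3*y*z^2 + 2*x*z + y
reduce: tr(b a b a b a b^3 a) = tr(b) * tr(a b a b a b a b^2) - tr(a b a b a b a b) = y^2*z^4 - x*y*z^3 - 3*y^2*z^2 - z^4 + 2*x*y*z + y^2 + 4*z^2 - 2
tr(b^3 a^-1 b a b a b a) = tr(b a b a b a b^3) * tr(a) - tr(b a b a b a b^3 a) = x*y^3*z^3 - x^2*y^2*z^2 - y^2*z^4 - 2*x*y^3*z - x*y*z^3 + x^2*y^2 + x^2*z^2 + 3*y^2*z^2 + z^4 + 3*x*y*z - x^2 - y^2 - 4*z^2 + 2
reduce: tr(a b a^-1 b^3 a^-1 b a b) = tr(b^3 a^-1 b a b a b) * tr(a) - tr(b^3 a^-1 b a b a b a) = x^2*y^4*z^2 - x^3*y^3*z - 2*x*y^3*z^3 - x^2*y^4 - x^2*y^2*z^2 + y^2*z^4 + 2*x^3*y*z + 4*x*y^3*z + 3*x*y*z^3 + 2*x^2*y^2 - x^2*z^2 - 3*y^2*z^2 - z^4 - 8*x*y*z + y^2 + 4*z^2 - 2
so tr(b^-1 a b a^-1 b^3 a^-1 b a) = tr(a b a^-1 b^3 a^-1 b a) * tr(b) - tr(a b a^-1 b^3 a^-1 b a b) = x^3*y^5*z - x^4*y^4 - x^2*y^6 - 3*x^2*y^4*z^2 + 2*x*y^5*z + 3*x*y^3*z^3 + 2*x^4*y^2 + 6*x^2*y^4 + 4*x^2*y^2*z^2 - y^4*z^2 - y^2*z^4 - 3*x^3*y*z - 10*x*y^3*z - 4*x*y*z^3 - 9*x^2*y^2 + x^2*z^2 + 4*y^2*z^2 + z^4 + 12*x*y*z - 4*z^2 + 2
tr(b^3 a^-1 b a^-1 b^-1 a b a^-1) = tr(b^-1 a b a^-1 b^3 a^-1 b) * tr(a) - tr(b^-1 a b a^-1 b^3 a^-1 b a) = -x^3*y^5*z + x^4*y^4 + x^2*y^6 + 3*x^2*y^4*z^2 - 2*x*y^5*z - 3*x*y^3*z^3 - 2*x^4*y^2 - 5*x^2*y^4 - 4*x^2*y^2*z^2 + y^4*z^2 + y^2*z^4 + 3*x^3*y*z + 9*x*y^3*z + 4*x*y*z^3 + 6*x^2*y^2 - x^2*z^2 - 4*y^2*z^2 - z^4 - 10*x*y*z + x^2 + 4*z^2 - 2

-x^3*y^5*z + x^4*y^4 + x^2*y^6 + 3*x^2*y^4*z^2 - 2*x*y^5*z - 3*x*y^3*z^3 - 2*x^4*y^2 - 5*x^2*y^4 - 4*x^2*y^2*z^2 + y^4*z^2 + y^2*z^4 + 3*x^3*y*z + 9*x*y^3*z + 4*x*y*z^3 + 6*x^2*y^2 - x^2*z^2 - 4*y^2*z^2 - z^4 - 10*x*y*z + x^2 + 4*z^2 - 2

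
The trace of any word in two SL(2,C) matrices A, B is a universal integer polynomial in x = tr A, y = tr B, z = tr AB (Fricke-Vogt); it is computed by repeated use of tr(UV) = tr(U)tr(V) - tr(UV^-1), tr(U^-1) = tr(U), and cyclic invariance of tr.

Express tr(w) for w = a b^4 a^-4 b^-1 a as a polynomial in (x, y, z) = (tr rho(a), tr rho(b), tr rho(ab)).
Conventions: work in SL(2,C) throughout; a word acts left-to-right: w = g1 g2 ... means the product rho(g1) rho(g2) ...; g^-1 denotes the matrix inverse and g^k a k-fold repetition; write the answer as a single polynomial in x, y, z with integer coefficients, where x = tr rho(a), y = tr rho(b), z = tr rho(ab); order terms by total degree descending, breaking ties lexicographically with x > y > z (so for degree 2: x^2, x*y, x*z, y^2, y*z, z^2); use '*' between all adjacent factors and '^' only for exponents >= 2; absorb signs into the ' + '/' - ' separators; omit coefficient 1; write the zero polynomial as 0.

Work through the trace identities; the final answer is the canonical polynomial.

-x^5*y^4*z + x^6*y^3 + x^4*y^5 + x^4*y^3*z^2 + 2*x^5*y^2*z + 2*x^3*y^4*z - 2*x^6*y - 8*x^4*y^3 - 2*x^4*y*z^2 - 2*x^2*y^5 - 2*x^2*y^3*z^2 - 4*x^3*y^2*z + 12*x^4*y + 13*x^2*y^3 + 4*x^2*y*z^2 - x*y^2*z - 18*x^2*y - y^3 + x*z + 3*y

trace(a^2 b) = trace(a) * trace(b a) - trace(b)   [square of a] = x*z - y
trace(a^2) = trace(a) * trace(a) - trace(1)   [square of a] = x^2 - 2
trace(b a^2 b) = trace(b) * trace(a^2 b) - trace(a^2)   [square of b] = x*y*z - x^2 - y^2 + 2
trace(a^2 b^3) = trace(b) * trace(b a^2 b) - trace(b a^2)   [square of b] = x*y^2*z - x^2*y - y^3 - x*z + 3*y
trace(a b^2) = trace(b) * trace(a b) - trace(a)   [square of b] = y*z - x
trace(b a b^2) = trace(b) * trace(a b^2) - trace(a b)   [square of b] = y^2*z - x*y - z
trace(b^4 a) = trace(b) * trace(b a b^2) - trace(b a b)   [square of b] = y^3*z - x*y^2 - 2*y*z + x
trace(b^2) = trace(b) * trace(b) - trace(1)   [square of b] = y^2 - 2
trace(b^3) = trace(b) * trace(b^2) - trace(b)   [square of b] = y^3 - 3*y
trace(b^4) = trace(b) * trace(b^3) - trace(b^2)   [square of b] = y^4 - 4*y^2 + 2
trace(a b^4 a) = trace(a) * trace(b^4 a) - trace(b^4)   [square of a] = x*y^3*z - x^2*y^2 - y^4 - 2*x*y*z + x^2 + 4*y^2 - 2
trace(a^2 b^4 a) = trace(a) * trace(a b^4 a) - trace(a b^4)   [square of a] = x^2*y^3*z - x^3*y^2 - x*y^4 - 2*x^2*y*z - y^3*z + x^3 + 5*x*y^2 + 2*y*z - 3*x
trace(b a b a) = trace(b a) * trace(b a) - trace(1)   [split at a repeated b] = z^2 - 2
trace(a b a^2 b) = trace(a) * trace(b a b a) - trace(b a b)   [square of a] = x*z^2 - y*z - x
trace(a b a^2) = trace(a) * trace(a b a) - trace(a b)   [square of a] = x^2*z - x*y - z
trace(b a b a^2 b) = trace(b) * trace(a b a^2 b) - trace(a b a^2)   [square of b] = x*y*z^2 - x^2*z - y^2*z + z
trace(b^2 a b a^2 b) = trace(b) * trace(b a b a^2 b) - trace(b a b a^2)   [square of b] = x*y^2*z^2 - x^2*y*z - y^3*z - x*z^2 + 2*y*z + x
trace(a^2 b^4 a b) = trace(b) * trace(b^2 a b a^2 b) - trace(b^2 a b a^2)   [square of b] = x*y^3*z^2 - x^2*y^2*z - y^4*z - 2*x*y*z^2 + x^2*z + 3*y^2*z + x*y - z
trace(b^-1 a^2 b^4 a) = trace(a^2 b^4 a) * trace(b) - trace(a^2 b^4 a b)   [inverse elimination on b] = x^2*y^4*z - x^3*y^3 - x*y^5 - x*y^3*z^2 - x^2*y^2*z + x^3*y + 5*x*y^3 + 2*x*y*z^2 - x^2*z - y^2*z - 4*x*y + z
trace(a^-1 b^-1 a^2 b^4) = trace(b^-1 a^2 b^4) * trace(a) - trace(b^-1 a^2 b^4 a)   [inverse elimination on a] = -x^2*y^4*z + x^3*y^3 + x*y^5 + x*y^3*z^2 + 2*x^2*y^2*z - 2*x^3*y - 6*x*y^3 - 2*x*y*z^2 + y^2*z + 7*x*y - z
trace(a^-2 b^-1 a^2 b^4) = trace(a^-1 b^-1 a^2 b^4) * trace(a) - trace(a^-1 b^-1 a^2 b^4 a)   [inverse elimination on a] = -x^3*y^4*z + x^4*y^3 + x^2*y^5 + x^2*y^3*z^2 + 2*x^3*y^2*z - 2*x^4*y - 6*x^2*y^3 - 2*x^2*y*z^2 + 8*x^2*y + y^3 - 3*y
trace(a^-2 b^-1 a^2 b^4 a^-1) = trace(a^-2 b^-1 a^2 b^4) * trace(a) - trace(a^-2 b^-1 a^2 b^4 a)   [inverse elimination on a] = -x^4*y^4*z + x^5*y^3 + x^3*y^5 + x^3*y^3*z^2 + 2*x^4*y^2*z + x^2*y^4*z - 2*x^5*y - 7*x^3*y^3 - 2*x^3*y*z^2 - x*y^5 - x*y^3*z^2 - 2*x^2*y^2*z + 10*x^3*y + 7*x*y^3 + 2*x*y*z^2 - y^2*z - 10*x*y + z
trace(a b^4 a^-4 b^-1 a) = trace(a^-2 b^-1 a^2 b^4 a^-1) * trace(a) - trace(a^-2 b^-1 a^2 b^4)   [inverse elimination on a] = -x^5*y^4*z + x^6*y^3 + x^4*y^5 + x^4*y^3*z^2 + 2*x^5*y^2*z + 2*x^3*y^4*z - 2*x^6*y - 8*x^4*y^3 - 2*x^4*y*z^2 - 2*x^2*y^5 - 2*x^2*y^3*z^2 - 4*x^3*y^2*z + 12*x^4*y + 13*x^2*y^3 + 4*x^2*y*z^2 - x*y^2*z - 18*x^2*y - y^3 + x*z + 3*y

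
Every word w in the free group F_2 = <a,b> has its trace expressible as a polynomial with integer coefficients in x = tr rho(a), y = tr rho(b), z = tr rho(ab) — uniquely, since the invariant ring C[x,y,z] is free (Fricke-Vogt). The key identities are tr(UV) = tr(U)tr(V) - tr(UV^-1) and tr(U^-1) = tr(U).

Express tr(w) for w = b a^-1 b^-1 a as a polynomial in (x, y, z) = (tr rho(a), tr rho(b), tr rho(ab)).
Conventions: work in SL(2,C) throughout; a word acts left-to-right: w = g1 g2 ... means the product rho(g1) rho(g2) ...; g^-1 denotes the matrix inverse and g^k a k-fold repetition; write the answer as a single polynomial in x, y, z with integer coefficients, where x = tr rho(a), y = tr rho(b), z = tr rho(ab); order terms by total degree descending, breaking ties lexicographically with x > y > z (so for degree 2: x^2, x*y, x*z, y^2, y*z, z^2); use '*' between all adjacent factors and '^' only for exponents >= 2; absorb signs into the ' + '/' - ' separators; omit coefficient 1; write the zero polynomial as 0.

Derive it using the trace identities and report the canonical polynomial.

-x*y*z + x^2 + y^2 + z^2 - 2

use: trace(a b a) = trace(a) * trace(b a) - trace(b)  (reduce the a square) = x*z - y
apply: trace(a b a b) = trace(b a) * trace(b a) - trace(1)  (split on b) = z^2 - 2
use: trace(b^-1 a b a) = trace(a b a) * trace(b) - trace(a b a b)  (eliminate b^-1) = x*y*z - y^2 - z^2 + 2
apply: trace(b a^-1 b^-1 a) = trace(b^-1 a b) * trace(a) - trace(b^-1 a b a)  (eliminate a^-1) = -x*y*z + x^2 + y^2 + z^2 - 2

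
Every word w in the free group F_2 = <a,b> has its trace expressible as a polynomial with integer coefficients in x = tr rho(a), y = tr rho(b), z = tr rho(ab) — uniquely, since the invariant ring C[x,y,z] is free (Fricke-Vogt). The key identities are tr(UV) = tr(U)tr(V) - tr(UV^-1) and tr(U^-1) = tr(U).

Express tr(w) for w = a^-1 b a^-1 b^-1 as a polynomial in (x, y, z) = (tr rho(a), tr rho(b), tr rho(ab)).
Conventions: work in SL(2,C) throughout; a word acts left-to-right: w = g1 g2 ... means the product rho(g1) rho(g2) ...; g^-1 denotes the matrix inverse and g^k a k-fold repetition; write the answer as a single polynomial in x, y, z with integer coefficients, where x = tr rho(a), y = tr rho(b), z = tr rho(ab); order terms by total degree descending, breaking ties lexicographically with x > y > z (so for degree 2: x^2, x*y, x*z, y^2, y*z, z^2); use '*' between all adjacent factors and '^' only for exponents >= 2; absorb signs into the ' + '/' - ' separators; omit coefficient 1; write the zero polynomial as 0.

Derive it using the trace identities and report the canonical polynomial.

x*y*z - y^2 - z^2 + 2

tr(a^-1) = tr(a) = x
tr(a b a) = tr(a)*tr(b a) - tr(b)  (reduce the a square) = x*z - y
tr(a b a b) = tr(b a)*tr(b a) - tr(1)  (split on b) = z^2 - 2
tr(b a b^-1 a) = tr(a b a)*tr(b) - tr(a b a b)  (eliminate b^-1) = x*y*z - y^2 - z^2 + 2
tr(b^-1 a^-1 b a) = tr(b a b^-1)*tr(a) - tr(b a b^-1 a)  (eliminate a^-1) = -x*y*z + x^2 + y^2 + z^2 - 2
tr(a^-1 b a^-1 b^-1) = tr(b^-1 a^-1 b)*tr(a) - tr(b^-1 a^-1 b a)  (eliminate a^-1) = x*y*z - y^2 - z^2 + 2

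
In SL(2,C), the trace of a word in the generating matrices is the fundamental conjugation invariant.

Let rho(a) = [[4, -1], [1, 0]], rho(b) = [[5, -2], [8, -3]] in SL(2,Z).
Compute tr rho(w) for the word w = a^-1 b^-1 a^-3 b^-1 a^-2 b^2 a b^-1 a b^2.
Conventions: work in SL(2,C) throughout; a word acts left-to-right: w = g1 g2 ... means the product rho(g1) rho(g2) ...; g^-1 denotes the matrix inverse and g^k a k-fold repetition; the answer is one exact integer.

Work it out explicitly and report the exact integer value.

1777898

rho(a^-1) = [[0, 1], [-1, 4]]
... * rho(b^-1) = [[-3, 2], [-8, 5]]  ->  [[-8, 5], [-29, 18]]
... * rho(a^-1) = [[0, 1], [-1, 4]]  ->  [[-5, 12], [-18, 43]]
... * rho(a^-1) = [[0, 1], [-1, 4]]  ->  [[-12, 43], [-43, 154]]
... * rho(a^-1) = [[0, 1], [-1, 4]]  ->  [[-43, 160], [-154, 573]]
... * rho(b^-1) = [[-3, 2], [-8, 5]]  ->  [[-1151, 714], [-4122, 2557]]
... * rho(a^-1) = [[0, 1], [-1, 4]]  ->  [[-714, 1705], [-2557, 6106]]
... * rho(a^-1) = [[0, 1], [-1, 4]]  ->  [[-1705, 6106], [-6106, 21867]]
... * rho(b) = [[5, -2], [8, -3]]  ->  [[40323, -14908], [144406, -53389]]
... * rho(b) = [[5, -2], [8, -3]]  ->  [[82351, -35922], [294918, -128645]]
... * rho(a) = [[4, -1], [1, 0]]  ->  [[293482, -82351], [1051027, -294918]]
... * rho(b^-1) = [[-3, 2], [-8, 5]]  ->  [[-221638, 175209], [-793737, 627464]]
... * rho(a) = [[4, -1], [1, 0]]  ->  [[-711343, 221638], [-2547484, 793737]]
... * rho(b) = [[5, -2], [8, -3]]  ->  [[-1783611, 757772], [-6387524, 2713757]]
... * rho(b) = [[5, -2], [8, -3]]  ->  [[-2855879, 1293906], [-10227564, 4633777]]
tr = -2855879 + 4633777 = 1777898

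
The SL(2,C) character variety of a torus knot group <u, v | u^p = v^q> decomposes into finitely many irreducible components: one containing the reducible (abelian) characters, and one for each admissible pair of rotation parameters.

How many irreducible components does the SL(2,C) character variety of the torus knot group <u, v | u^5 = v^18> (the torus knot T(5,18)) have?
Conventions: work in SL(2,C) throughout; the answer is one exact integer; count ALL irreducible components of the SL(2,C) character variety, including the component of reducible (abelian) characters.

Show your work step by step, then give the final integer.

In the torus knot group T(5,18), u^5 = v^18 is central, so an irreducible representation sends it to +I or -I (Schur).
This locks tr(u) to 2*cos(pi*alpha/5), alpha in 1..4, and tr(v) to 2*cos(pi*beta/18), beta in 1..17, on each component of irreducible characters.
u^5 = (-1)^alpha I and v^18 = (-1)^beta I must agree, so alpha and beta have equal parity.
count pairs: odd alpha (2 choices) x odd beta (9), plus even alpha (2) x even beta (8): 2*9 + 2*8 = 34.
Total: 34 irreducible-character components + 1 reducible (abelian) component = 35.

35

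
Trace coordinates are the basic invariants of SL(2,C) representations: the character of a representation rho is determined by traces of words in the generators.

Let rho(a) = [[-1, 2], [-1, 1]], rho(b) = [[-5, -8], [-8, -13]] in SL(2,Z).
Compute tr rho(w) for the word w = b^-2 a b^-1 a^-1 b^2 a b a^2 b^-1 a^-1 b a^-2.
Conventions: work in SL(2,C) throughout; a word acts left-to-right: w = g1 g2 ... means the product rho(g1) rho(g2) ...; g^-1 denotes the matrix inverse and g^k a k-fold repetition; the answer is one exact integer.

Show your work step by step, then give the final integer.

rho(b^-1) = [[-13, 8], [8, -5]]
... * rho(b^-1) = [[-13, 8], [8, -5]]  ->  [[233, -144], [-144, 89]]
... * rho(a) = [[-1, 2], [-1, 1]]  ->  [[-89, 322], [55, -199]]
... * rho(b^-1) = [[-13, 8], [8, -5]]  ->  [[3733, -2322], [-2307, 1435]]
... * rho(a^-1) = [[1, -2], [1, -1]]  ->  [[1411, -5144], [-872, 3179]]
... * rho(b) = [[-5, -8], [-8, -13]]  ->  [[34097, 55584], [-21072, -34351]]
... * rho(b) = [[-5, -8], [-8, -13]]  ->  [[-615157, -995368], [380168, 615139]]
... * rho(a) = [[-1, 2], [-1, 1]]  ->  [[1610525, -2225682], [-995307, 1375475]]
... * rho(b) = [[-5, -8], [-8, -13]]  ->  [[9752831, 16049666], [-6027265, -9918719]]
... * rho(a) = [[-1, 2], [-1, 1]]  ->  [[-25802497, 35555328], [15945984, -21973249]]
... * rho(a) = [[-1, 2], [-1, 1]]  ->  [[-9752831, -16049666], [6027265, 9918719]]
... * rho(b^-1) = [[-13, 8], [8, -5]]  ->  [[-1610525, 2225682], [995307, -1375475]]
... * rho(a^-1) = [[1, -2], [1, -1]]  ->  [[615157, 995368], [-380168, -615139]]
... * rho(b) = [[-5, -8], [-8, -13]]  ->  [[-11038729, -17861040], [6821952, 11038151]]
... * rho(a^-1) = [[1, -2], [1, -1]]  ->  [[-28899769, 39938498], [17860103, -24682055]]
... * rho(a^-1) = [[1, -2], [1, -1]]  ->  [[11038729, 17861040], [-6821952, -11038151]]
tr = 11038729 + -11038151 = 578

578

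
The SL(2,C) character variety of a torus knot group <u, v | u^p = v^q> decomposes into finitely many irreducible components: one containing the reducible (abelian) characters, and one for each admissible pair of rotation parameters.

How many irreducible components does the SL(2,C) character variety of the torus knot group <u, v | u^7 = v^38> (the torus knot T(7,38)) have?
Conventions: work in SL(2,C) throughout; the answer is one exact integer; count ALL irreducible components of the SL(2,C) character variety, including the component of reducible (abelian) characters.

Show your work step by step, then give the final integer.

Gamma = < u, v | u^7 = v^38 > (torus knot T(7,38)); the central element u^7 = v^38 acts as +I or -I in any irreducible SL(2,C) representation.
So on each irreducible component the traces are pinned: tr(u) = 2*cos(pi*alpha/7) with 1 <= alpha <= 6, tr(v) = 2*cos(pi*beta/38) with 1 <= beta <= 37.
The two central values (-1)^alpha I and (-1)^beta I must be the same matrix, so alpha and beta share a parity.
Enumerate parity-matched pairs: 3*19 odd-odd plus 3*18 even-even gives 111.
Total: 111 irreducible-character components + 1 reducible (abelian) component = 112.

112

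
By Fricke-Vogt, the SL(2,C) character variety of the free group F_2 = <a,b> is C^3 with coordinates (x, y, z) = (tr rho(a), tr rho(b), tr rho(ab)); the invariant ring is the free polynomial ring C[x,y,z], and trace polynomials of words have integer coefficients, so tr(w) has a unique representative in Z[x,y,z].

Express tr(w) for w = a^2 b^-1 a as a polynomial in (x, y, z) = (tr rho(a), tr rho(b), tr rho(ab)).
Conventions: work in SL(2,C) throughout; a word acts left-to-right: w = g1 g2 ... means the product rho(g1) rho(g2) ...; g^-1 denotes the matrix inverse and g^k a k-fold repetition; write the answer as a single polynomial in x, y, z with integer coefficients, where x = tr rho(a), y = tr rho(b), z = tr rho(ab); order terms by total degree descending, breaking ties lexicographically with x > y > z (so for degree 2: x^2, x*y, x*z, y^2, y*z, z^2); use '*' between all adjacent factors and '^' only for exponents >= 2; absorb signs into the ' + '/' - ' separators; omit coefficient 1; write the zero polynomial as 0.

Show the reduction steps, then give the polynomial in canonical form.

so trace(a^2) = trace(a) * trace(a) - trace(1)  (reduce the a square) = x^2 - 2
so trace(a^3) = trace(a) * trace(a^2) - trace(a)  (reduce the a square) = x^3 - 3*x
reduce: trace(b a^2) = trace(a) * trace(b a) - trace(b)  (reduce the a square) = x*z - y
trace(a^3 b) = trace(a) * trace(b a^2) - trace(b a)  (reduce the a square) = x^2*z - x*y - z
so trace(a^2 b^-1 a) = trace(a^3) * trace(b) - trace(a^3 b)  (eliminate b^-1) = x^3*y - x^2*z - 2*x*y + z

x^3*y - x^2*z - 2*x*y + z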